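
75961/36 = 2110 + 1/36 = 2110.03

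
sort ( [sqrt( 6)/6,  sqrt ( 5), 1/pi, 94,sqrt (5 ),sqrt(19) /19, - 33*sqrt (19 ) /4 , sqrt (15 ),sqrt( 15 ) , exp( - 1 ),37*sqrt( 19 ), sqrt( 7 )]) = [ -33*sqrt ( 19)/4, sqrt( 19)/19,1/pi,exp( - 1),sqrt( 6 ) /6, sqrt(5),  sqrt(5), sqrt(7 ), sqrt(15 ) , sqrt (15 ),94,37*sqrt( 19 )] 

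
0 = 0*23361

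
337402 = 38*8879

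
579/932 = 579/932 = 0.62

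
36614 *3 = 109842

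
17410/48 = 362+ 17/24 = 362.71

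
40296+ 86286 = 126582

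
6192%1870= 582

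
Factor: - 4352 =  - 2^8*17^1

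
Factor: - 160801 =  - 401^2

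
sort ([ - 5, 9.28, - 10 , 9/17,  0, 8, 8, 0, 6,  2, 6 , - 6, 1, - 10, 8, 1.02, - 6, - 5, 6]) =[ - 10, - 10, - 6, - 6, -5,-5, 0, 0, 9/17, 1 , 1.02, 2,6, 6, 6,  8,8,8,9.28]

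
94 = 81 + 13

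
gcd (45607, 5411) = 773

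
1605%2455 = 1605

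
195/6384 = 65/2128= 0.03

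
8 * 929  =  7432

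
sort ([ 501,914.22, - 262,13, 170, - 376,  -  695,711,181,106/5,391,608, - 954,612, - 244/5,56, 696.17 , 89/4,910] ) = [- 954, - 695, - 376, - 262, - 244/5 , 13,  106/5,89/4 , 56,170, 181, 391,501,  608, 612, 696.17,711, 910,914.22] 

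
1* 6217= 6217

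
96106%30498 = 4612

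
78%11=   1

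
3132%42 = 24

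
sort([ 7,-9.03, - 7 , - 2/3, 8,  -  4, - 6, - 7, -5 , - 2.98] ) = [ - 9.03, - 7,  -  7, - 6, - 5, - 4, - 2.98, - 2/3, 7, 8 ] 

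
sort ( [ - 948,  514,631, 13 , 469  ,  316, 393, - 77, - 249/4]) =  [ - 948,-77, - 249/4,13, 316,393,469,514 , 631]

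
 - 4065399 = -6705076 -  - 2639677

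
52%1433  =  52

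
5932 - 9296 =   -  3364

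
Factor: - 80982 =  - 2^1 * 3^2 *11^1*409^1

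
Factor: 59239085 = 5^1*233^1 * 50849^1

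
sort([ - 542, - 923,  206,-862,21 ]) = [ - 923 , - 862, - 542 , 21 , 206] 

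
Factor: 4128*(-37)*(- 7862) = 2^6 * 3^1*37^1*43^1*3931^1 = 1200810432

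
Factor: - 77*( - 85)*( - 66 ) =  - 2^1*3^1*5^1*7^1 * 11^2*17^1 = - 431970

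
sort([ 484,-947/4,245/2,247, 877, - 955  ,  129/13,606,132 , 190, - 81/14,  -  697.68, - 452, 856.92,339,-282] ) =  [ - 955, - 697.68 ,-452, - 282, - 947/4,-81/14, 129/13,245/2, 132, 190,247,  339,484,606,  856.92, 877]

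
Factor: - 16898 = - 2^1*7^1*17^1 * 71^1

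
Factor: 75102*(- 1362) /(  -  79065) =2^2*5^( - 1 )*7^( - 1)*227^1*251^(-1)*12517^1 = 11365436/8785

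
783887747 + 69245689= 853133436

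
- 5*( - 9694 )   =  48470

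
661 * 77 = 50897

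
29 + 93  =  122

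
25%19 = 6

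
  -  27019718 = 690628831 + -717648549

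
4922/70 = 70 + 11/35= 70.31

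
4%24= 4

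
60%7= 4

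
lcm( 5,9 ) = 45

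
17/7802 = 17/7802 = 0.00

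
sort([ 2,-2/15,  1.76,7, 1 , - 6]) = [ - 6, - 2/15, 1, 1.76, 2,7] 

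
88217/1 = 88217 = 88217.00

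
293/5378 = 293/5378 =0.05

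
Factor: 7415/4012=2^(  -  2) *5^1 * 17^(- 1)*59^( - 1) * 1483^1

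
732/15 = 244/5= 48.80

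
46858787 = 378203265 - 331344478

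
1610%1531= 79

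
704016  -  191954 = 512062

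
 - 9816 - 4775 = -14591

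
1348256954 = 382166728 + 966090226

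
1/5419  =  1/5419 = 0.00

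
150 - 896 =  - 746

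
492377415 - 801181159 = - 308803744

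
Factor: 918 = 2^1*3^3*17^1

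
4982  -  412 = 4570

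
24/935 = 24/935 = 0.03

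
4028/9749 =4028/9749  =  0.41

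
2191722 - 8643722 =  - 6452000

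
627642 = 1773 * 354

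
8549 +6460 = 15009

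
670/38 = 335/19 = 17.63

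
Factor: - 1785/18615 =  - 7^1* 73^ ( - 1)=- 7/73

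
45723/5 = 9144+3/5 = 9144.60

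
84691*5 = 423455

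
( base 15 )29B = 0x254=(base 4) 21110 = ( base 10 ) 596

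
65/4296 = 65/4296 = 0.02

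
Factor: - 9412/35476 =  - 13/49= -7^( - 2 ) * 13^1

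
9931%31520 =9931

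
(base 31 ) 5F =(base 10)170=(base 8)252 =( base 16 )aa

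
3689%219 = 185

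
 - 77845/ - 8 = 77845/8  =  9730.62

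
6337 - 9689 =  - 3352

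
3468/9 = 385 + 1/3 = 385.33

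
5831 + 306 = 6137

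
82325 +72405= 154730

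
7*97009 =679063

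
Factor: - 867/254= - 2^( - 1 )*3^1*17^2*127^( - 1)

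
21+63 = 84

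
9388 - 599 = 8789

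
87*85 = 7395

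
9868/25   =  394 + 18/25 = 394.72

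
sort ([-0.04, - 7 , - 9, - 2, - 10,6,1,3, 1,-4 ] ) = [-10 , - 9,  -  7, - 4, - 2, - 0.04, 1,1,3,6 ]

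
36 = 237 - 201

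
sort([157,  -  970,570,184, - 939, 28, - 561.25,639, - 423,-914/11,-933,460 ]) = [ - 970, -939, - 933, - 561.25, - 423, - 914/11,28, 157,184,  460, 570,639 ]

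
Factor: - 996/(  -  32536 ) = 2^( - 1)*3^1*7^( - 2 ) = 3/98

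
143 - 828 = -685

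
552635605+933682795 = 1486318400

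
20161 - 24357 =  -4196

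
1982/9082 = 991/4541=0.22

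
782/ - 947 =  - 1 + 165/947 = -  0.83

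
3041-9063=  - 6022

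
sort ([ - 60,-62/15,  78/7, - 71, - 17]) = [ - 71 , - 60, - 17, - 62/15,78/7] 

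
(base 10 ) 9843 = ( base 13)4632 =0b10011001110011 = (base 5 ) 303333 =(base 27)DDF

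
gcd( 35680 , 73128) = 8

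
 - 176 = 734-910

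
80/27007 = 80/27007 = 0.00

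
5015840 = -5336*( - 940) 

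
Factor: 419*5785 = 2423915= 5^1*13^1*89^1*419^1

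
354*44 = 15576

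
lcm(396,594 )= 1188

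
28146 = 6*4691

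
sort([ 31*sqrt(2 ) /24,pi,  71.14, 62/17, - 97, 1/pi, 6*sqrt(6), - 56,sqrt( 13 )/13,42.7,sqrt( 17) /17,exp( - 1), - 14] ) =[ - 97,-56, - 14,sqrt( 17) /17,sqrt(13 ) /13, 1/pi , exp( - 1 ) , 31*sqrt(2 )/24,pi, 62/17 , 6*sqrt( 6), 42.7,71.14 ]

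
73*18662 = 1362326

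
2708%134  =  28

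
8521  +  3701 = 12222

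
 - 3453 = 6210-9663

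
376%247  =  129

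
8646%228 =210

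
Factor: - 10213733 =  - 10213733^1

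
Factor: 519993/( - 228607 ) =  - 3^3*29^( - 1)*7883^( - 1)*19259^1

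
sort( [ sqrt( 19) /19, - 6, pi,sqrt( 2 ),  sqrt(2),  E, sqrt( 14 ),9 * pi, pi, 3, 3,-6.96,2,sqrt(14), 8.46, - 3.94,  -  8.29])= [ -8.29,-6.96, - 6, - 3.94, sqrt( 19) /19, sqrt(2 ), sqrt(2),  2,E, 3, 3, pi,pi,sqrt( 14),sqrt( 14 ), 8.46,9 * pi] 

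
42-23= 19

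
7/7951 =7/7951 = 0.00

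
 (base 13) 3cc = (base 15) 300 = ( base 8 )1243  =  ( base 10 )675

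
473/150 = 3 + 23/150 =3.15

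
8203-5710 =2493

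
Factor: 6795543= 3^1*313^1 * 7237^1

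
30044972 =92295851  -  62250879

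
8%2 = 0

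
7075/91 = 77 +68/91 =77.75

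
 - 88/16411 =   -  88/16411  =  - 0.01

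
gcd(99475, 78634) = 1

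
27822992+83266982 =111089974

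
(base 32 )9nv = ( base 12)593b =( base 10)9983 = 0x26ff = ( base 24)H7N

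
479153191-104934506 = 374218685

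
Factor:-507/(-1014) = 2^(  -  1 )= 1/2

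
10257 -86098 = -75841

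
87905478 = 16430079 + 71475399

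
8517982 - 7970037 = 547945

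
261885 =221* 1185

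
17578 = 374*47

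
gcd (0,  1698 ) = 1698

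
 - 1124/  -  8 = 140 + 1/2= 140.50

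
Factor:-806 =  - 2^1 * 13^1*31^1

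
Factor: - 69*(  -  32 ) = 2208  =  2^5*3^1*23^1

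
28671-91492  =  -62821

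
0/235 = 0= 0.00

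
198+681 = 879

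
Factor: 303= 3^1*101^1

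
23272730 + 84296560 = 107569290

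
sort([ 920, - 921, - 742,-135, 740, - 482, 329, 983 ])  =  [- 921, - 742  , - 482, - 135, 329,  740,920,983]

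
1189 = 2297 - 1108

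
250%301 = 250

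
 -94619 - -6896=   -  87723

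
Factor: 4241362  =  2^1 * 1171^1* 1811^1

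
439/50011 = 439/50011 = 0.01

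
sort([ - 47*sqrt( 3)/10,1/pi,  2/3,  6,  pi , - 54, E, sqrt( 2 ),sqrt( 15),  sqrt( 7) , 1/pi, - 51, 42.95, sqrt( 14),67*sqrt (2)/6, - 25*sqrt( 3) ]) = [ - 54, - 51,  -  25*sqrt(3),- 47*sqrt( 3) /10, 1/pi, 1/pi,2/3,sqrt (2), sqrt (7),  E, pi,sqrt( 14 ),sqrt(15 ), 6,  67 * sqrt( 2 ) /6, 42.95]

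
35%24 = 11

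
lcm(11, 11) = 11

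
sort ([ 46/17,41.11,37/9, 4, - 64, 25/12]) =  [ - 64, 25/12,46/17,4,37/9, 41.11 ]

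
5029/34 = 5029/34 = 147.91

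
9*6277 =56493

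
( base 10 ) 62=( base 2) 111110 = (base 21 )2K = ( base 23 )2g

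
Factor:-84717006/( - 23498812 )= 42358503/11749406 = 2^( - 1)*3^1*11^1*43^(  -  1)*136621^( - 1) * 1283591^1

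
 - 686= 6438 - 7124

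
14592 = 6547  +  8045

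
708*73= 51684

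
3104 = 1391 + 1713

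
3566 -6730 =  - 3164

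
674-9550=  - 8876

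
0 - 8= - 8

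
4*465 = 1860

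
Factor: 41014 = 2^1* 20507^1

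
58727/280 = 209 + 207/280 = 209.74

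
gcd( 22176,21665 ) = 7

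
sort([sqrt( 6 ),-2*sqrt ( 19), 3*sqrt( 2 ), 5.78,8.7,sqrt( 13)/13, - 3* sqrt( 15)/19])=[ -2 * sqrt(19), - 3 *sqrt(15)/19,sqrt( 13 ) /13,sqrt(6 ), 3 * sqrt(2),5.78,8.7 ] 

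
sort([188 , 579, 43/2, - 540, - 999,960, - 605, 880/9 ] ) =[ - 999, - 605, - 540, 43/2, 880/9 , 188,579,960]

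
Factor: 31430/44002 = 5/7 = 5^1*7^(- 1) 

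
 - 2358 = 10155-12513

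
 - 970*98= -95060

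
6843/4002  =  2281/1334 = 1.71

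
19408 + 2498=21906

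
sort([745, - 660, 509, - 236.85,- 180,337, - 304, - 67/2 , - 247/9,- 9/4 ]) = [-660, - 304, - 236.85, - 180, - 67/2, - 247/9, - 9/4, 337, 509,745 ] 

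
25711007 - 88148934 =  - 62437927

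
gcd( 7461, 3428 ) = 1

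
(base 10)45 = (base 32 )1d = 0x2d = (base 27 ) 1I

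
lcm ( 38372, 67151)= 268604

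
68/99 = 68/99 = 0.69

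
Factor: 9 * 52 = 468 = 2^2*3^2*13^1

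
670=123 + 547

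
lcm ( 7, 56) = 56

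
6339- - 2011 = 8350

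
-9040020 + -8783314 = -17823334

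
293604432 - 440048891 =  - 146444459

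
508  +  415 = 923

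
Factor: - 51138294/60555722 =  - 25569147/30277861 = - 3^1*181^( - 1) * 409^(- 2)*8523049^1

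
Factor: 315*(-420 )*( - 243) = 2^2*3^8*5^2* 7^2 = 32148900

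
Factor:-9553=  - 41^1*233^1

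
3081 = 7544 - 4463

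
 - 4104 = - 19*216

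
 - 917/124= - 8 + 75/124  =  - 7.40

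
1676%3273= 1676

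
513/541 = 513/541= 0.95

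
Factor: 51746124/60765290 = 2^1*3^1*5^( - 1)*1279^( - 1)*4751^(  -  1)* 4312177^1 = 25873062/30382645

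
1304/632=2 + 5/79=2.06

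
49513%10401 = 7909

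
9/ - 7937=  - 9/7937 = -  0.00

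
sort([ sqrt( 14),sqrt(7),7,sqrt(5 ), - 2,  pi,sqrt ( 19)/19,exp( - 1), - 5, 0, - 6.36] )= [ - 6.36 , - 5 , - 2, 0,sqrt( 19 ) /19, exp( - 1),sqrt( 5 ) , sqrt(7 ),pi,sqrt( 14),7] 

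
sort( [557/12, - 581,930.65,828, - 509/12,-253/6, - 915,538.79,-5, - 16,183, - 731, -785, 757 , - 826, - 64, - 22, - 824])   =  [  -  915, - 826, - 824 ,  -  785, - 731,  -  581, - 64,-509/12,  -  253/6, - 22, - 16, - 5,557/12,  183,538.79,757,828,930.65]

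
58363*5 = 291815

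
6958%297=127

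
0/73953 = 0 = 0.00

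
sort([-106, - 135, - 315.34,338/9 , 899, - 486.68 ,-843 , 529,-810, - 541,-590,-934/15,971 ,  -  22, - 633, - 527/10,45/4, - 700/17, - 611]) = [ - 843, - 810, - 633, - 611 , - 590, - 541,  -  486.68, - 315.34, - 135,-106, - 934/15, - 527/10,-700/17, - 22,45/4,338/9, 529, 899,  971 ]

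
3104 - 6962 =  - 3858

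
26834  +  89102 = 115936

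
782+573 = 1355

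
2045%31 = 30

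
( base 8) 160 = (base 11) a2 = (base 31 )3j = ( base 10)112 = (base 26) 48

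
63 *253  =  15939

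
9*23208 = 208872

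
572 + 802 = 1374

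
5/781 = 5/781 = 0.01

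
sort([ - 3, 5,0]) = [  -  3,0, 5 ] 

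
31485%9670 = 2475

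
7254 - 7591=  - 337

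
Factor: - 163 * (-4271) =163^1*4271^1= 696173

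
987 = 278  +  709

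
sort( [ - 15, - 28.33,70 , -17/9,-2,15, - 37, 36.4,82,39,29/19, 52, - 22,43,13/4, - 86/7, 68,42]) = [ - 37, - 28.33, - 22,  -  15,-86/7, - 2, - 17/9,29/19 , 13/4, 15,36.4, 39, 42,43,52, 68,70,82 ] 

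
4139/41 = 4139/41  =  100.95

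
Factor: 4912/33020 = 2^2*5^( - 1) *13^(- 1 )*127^( - 1 ) * 307^1=1228/8255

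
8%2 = 0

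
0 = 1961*0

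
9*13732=123588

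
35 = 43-8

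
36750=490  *75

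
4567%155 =72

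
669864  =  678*988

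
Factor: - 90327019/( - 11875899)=3^( - 1 )*7^(-1) * 257^1*557^1*631^1*565519^(-1 )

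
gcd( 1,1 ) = 1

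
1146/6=191 = 191.00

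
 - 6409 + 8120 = 1711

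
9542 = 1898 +7644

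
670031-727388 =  - 57357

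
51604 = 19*2716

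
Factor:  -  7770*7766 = - 60341820 = - 2^2*3^1 * 5^1*7^1*11^1*37^1 * 353^1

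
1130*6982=7889660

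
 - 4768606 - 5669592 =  - 10438198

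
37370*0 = 0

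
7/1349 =7/1349 = 0.01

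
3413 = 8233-4820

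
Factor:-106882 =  - 2^1 * 53441^1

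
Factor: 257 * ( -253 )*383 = -11^1*23^1*257^1*383^1 = - 24903043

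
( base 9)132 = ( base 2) 1101110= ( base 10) 110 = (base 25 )4a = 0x6E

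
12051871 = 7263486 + 4788385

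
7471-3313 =4158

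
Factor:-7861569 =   -  3^1*31^1*84533^1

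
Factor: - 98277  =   - 3^1*17^1*41^1*47^1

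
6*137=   822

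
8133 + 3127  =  11260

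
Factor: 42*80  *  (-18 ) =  - 2^6* 3^3 * 5^1*7^1=- 60480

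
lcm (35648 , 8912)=35648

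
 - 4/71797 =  - 4/71797 = - 0.00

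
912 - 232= 680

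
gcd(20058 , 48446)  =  2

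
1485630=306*4855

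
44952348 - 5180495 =39771853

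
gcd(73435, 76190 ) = 95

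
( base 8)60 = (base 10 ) 48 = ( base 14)36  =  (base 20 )28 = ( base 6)120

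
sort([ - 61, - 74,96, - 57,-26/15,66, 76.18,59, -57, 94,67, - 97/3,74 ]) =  [ - 74,-61, - 57, - 57, - 97/3, - 26/15, 59,66,67,74, 76.18,94,96 ]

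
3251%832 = 755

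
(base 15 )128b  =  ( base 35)381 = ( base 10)3956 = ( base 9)5375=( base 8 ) 7564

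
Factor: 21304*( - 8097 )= - 2^3*3^1*2663^1*2699^1 = - 172498488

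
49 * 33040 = 1618960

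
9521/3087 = 3 + 260/3087 = 3.08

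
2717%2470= 247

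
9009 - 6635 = 2374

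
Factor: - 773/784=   -  2^ ( - 4 ) *7^( - 2 )*773^1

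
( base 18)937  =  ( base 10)2977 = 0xba1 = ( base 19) 84d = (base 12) 1881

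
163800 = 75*2184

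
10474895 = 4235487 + 6239408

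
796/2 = 398 = 398.00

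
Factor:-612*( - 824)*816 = 411499008=2^9 * 3^3*17^2 * 103^1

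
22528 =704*32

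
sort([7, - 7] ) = [ - 7, 7]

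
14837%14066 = 771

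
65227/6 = 10871 + 1/6 =10871.17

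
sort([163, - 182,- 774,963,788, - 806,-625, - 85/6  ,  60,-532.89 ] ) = [-806,  -  774,-625, - 532.89 ,-182, - 85/6,60,163,788,963 ] 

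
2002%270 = 112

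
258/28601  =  258/28601 =0.01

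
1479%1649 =1479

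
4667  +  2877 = 7544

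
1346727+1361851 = 2708578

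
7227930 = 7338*985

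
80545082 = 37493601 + 43051481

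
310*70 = 21700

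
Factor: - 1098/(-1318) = 549/659 = 3^2*61^1 *659^( - 1)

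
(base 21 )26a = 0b1111111010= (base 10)1018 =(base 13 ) 604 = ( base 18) 32a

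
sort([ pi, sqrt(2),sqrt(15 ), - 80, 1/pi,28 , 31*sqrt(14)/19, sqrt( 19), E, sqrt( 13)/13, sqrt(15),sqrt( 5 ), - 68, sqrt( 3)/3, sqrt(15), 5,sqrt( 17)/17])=[ -80, - 68, sqrt(17)/17,  sqrt( 13) /13, 1/pi,  sqrt( 3) /3,sqrt(2), sqrt(  5 ), E,pi,sqrt( 15), sqrt(15), sqrt(15), sqrt( 19 ),  5,31*sqrt(14 )/19, 28]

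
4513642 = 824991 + 3688651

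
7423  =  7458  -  35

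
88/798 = 44/399 = 0.11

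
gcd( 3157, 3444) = 287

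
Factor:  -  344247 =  - 3^1*114749^1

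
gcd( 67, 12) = 1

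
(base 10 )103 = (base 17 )61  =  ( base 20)53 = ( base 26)3P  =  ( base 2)1100111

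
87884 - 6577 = 81307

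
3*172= 516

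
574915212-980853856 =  - 405938644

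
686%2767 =686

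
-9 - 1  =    -  10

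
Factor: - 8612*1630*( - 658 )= 2^4*5^1 *7^1*47^1 * 163^1*2153^1 =9236714480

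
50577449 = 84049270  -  33471821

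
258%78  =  24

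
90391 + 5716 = 96107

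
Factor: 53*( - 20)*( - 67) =71020 = 2^2*5^1*53^1*67^1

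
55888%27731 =426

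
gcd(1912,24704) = 8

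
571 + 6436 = 7007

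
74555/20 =3727 + 3/4 = 3727.75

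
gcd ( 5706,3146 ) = 2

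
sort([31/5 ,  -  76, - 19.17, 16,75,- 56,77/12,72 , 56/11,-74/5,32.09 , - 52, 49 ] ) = [ - 76,-56, - 52, - 19.17 ,-74/5, 56/11 , 31/5 , 77/12, 16,32.09, 49, 72, 75]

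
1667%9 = 2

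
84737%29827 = 25083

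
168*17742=2980656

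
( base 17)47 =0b1001011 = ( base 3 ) 2210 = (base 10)75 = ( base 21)3C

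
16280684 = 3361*4844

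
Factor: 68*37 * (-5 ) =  - 12580 =- 2^2 * 5^1 * 17^1*37^1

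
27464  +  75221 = 102685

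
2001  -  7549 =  - 5548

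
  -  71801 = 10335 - 82136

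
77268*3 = 231804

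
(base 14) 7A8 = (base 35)18F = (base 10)1520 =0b10111110000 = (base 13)8cc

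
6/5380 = 3/2690 = 0.00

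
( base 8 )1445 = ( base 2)1100100101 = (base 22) 1ed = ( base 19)247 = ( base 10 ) 805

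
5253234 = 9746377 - 4493143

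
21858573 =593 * 36861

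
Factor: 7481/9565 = 5^(-1 )*1913^( - 1 )*7481^1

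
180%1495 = 180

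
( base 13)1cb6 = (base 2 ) 1000100010110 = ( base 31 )4H3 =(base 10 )4374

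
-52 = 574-626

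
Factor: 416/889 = 2^5*7^( - 1)*13^1*127^( - 1)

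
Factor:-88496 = -2^4*5531^1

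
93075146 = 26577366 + 66497780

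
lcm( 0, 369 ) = 0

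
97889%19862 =18441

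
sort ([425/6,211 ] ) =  [ 425/6,211]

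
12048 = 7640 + 4408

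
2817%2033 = 784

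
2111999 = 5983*353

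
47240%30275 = 16965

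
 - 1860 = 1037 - 2897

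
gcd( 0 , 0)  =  0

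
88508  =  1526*58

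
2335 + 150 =2485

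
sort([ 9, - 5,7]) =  [ - 5,7 , 9 ] 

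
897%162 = 87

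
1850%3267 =1850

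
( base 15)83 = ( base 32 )3r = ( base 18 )6f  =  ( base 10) 123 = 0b1111011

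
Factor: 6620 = 2^2*5^1*331^1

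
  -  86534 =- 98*883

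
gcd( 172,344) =172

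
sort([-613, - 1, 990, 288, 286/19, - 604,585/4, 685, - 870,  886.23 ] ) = [ - 870, - 613,  -  604 , - 1, 286/19,585/4, 288, 685, 886.23, 990]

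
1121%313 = 182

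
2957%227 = 6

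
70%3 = 1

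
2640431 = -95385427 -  - 98025858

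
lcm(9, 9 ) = 9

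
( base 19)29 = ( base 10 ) 47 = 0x2F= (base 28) 1J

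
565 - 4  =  561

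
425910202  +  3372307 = 429282509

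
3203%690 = 443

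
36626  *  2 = 73252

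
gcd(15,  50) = 5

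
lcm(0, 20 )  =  0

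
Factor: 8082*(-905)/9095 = -2^1*3^2 *17^( - 1 )*107^( - 1)*181^1*449^1 = - 1462842/1819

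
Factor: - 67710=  - 2^1*3^1*5^1* 37^1 *61^1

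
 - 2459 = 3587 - 6046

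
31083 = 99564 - 68481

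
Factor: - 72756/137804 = - 387/733=- 3^2*43^1*733^ ( - 1) 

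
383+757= 1140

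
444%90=84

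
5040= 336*15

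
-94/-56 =1  +  19/28 = 1.68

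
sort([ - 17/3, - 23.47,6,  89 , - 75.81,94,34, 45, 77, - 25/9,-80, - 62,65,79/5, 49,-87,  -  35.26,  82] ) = [-87,  -  80,-75.81,- 62,- 35.26, - 23.47,-17/3,  -  25/9, 6, 79/5,34,45,49, 65, 77, 82,89, 94]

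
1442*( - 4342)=- 6261164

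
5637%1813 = 198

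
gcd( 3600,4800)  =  1200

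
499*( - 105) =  - 52395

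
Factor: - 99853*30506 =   -  2^1*7^1*13^1*2179^1  *  7681^1  =  - 3046115618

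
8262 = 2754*3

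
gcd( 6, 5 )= 1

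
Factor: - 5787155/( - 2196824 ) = 2^( - 3)*5^1*7^( - 1)*11^1*43^1*2447^1*39229^( - 1 )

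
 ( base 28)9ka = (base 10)7626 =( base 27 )acc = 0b1110111001010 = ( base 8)16712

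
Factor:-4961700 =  - 2^2*3^2*5^2*37^1 * 149^1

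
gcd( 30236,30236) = 30236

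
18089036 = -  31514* (-574 )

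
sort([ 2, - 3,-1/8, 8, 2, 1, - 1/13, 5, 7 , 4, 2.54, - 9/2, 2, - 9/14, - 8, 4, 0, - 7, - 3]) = [ - 8, - 7,  -  9/2  ,- 3, - 3,-9/14, - 1/8, - 1/13, 0, 1, 2, 2, 2, 2.54, 4,  4,5, 7, 8]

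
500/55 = 9 + 1/11=9.09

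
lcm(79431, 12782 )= 1112034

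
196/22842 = 98/11421 = 0.01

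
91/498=91/498 = 0.18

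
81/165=27/55=0.49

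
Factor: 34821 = 3^2*53^1  *  73^1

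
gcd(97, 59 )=1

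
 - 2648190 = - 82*32295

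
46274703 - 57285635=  - 11010932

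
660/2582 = 330/1291 = 0.26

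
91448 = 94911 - 3463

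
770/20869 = 770/20869 = 0.04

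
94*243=22842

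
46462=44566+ 1896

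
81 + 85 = 166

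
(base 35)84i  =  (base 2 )10011011100110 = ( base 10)9958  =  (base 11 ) 7533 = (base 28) CJI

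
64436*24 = 1546464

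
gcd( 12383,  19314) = 29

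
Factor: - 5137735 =  -  5^1*1027547^1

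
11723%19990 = 11723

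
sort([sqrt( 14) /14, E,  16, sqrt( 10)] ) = [sqrt(14)/14, E,  sqrt( 10 ), 16]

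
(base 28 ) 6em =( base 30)5KI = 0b1001111111110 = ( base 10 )5118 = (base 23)9FC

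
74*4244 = 314056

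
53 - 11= 42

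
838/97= 8 + 62/97 = 8.64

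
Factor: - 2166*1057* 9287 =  - 2^1*3^1*7^1 * 19^2*37^1*151^1* 251^1 = - 21262233594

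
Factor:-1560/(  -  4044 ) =2^1*5^1*13^1 * 337^(-1 ) = 130/337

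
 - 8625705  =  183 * ( - 47135) 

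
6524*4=26096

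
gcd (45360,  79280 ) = 80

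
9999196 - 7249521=2749675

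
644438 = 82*7859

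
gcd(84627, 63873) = 9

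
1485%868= 617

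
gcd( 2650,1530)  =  10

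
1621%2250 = 1621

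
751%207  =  130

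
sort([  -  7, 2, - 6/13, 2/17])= [ - 7, - 6/13, 2/17,  2]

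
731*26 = 19006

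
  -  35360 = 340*(-104) 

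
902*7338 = 6618876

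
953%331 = 291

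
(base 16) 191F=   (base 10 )6431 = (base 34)5j5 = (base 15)1D8B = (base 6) 45435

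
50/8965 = 10/1793 = 0.01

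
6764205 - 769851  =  5994354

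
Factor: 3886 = 2^1*29^1*67^1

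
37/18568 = 37/18568 = 0.00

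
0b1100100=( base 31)37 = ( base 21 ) 4g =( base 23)48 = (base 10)100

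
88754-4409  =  84345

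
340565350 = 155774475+184790875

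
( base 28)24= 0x3c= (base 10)60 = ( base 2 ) 111100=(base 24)2C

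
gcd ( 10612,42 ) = 14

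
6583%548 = 7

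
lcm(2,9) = 18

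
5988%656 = 84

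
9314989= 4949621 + 4365368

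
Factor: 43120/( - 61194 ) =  - 2^3*3^( - 1 )*5^1*7^1 * 11^1*31^( - 1 )*47^(  -  1)  =  - 3080/4371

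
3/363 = 1/121 = 0.01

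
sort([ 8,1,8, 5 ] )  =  [1, 5,8 , 8 ] 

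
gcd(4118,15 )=1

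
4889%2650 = 2239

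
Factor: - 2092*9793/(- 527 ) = 2^2*7^1*17^( - 1)*31^( - 1 )*523^1* 1399^1 = 20486956/527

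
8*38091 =304728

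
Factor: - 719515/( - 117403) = 5^1*11^( - 1 )*13^( - 1)*151^1*821^(  -  1 )*953^1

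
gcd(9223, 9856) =1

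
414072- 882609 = - 468537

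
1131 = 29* 39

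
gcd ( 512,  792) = 8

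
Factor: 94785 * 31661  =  3^1*5^1 * 7^1 * 71^1*89^1*4523^1 = 3000987885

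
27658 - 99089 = -71431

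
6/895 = 6/895 = 0.01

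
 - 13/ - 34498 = 13/34498 = 0.00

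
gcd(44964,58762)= 2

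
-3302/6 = - 1651/3= - 550.33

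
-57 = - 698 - -641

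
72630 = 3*24210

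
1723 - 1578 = 145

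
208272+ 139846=348118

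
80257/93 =80257/93 =862.98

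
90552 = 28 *3234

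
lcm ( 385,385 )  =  385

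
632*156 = 98592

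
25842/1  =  25842 = 25842.00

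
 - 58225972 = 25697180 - 83923152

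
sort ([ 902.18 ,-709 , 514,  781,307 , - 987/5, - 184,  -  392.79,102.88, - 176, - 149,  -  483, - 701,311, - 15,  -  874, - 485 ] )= [ - 874, - 709, - 701, - 485,-483,  -  392.79, - 987/5, - 184  , - 176,- 149, - 15, 102.88 , 307,311,  514,781, 902.18] 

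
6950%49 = 41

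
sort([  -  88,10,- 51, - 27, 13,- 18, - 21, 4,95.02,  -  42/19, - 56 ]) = [ - 88, - 56, - 51,  -  27,- 21,  -  18,  -  42/19,  4, 10, 13, 95.02]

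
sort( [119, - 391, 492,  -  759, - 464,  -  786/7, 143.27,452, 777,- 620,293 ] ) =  [  -  759,-620, - 464 , -391, - 786/7, 119,143.27, 293,452,492,777] 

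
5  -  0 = 5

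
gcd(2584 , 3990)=38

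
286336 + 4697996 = 4984332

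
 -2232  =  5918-8150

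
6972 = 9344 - 2372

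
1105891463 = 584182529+521708934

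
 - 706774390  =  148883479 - 855657869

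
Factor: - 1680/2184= - 10/13  =  - 2^1*5^1*13^(-1)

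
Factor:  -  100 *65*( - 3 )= 2^2 * 3^1*5^3*13^1 = 19500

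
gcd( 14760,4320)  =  360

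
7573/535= 7573/535 = 14.16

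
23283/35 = 23283/35 = 665.23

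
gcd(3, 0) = 3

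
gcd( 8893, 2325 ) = 1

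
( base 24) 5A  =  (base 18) 74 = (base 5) 1010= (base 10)130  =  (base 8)202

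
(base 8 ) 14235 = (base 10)6301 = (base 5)200201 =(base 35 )551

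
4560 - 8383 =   -  3823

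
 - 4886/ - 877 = 5  +  501/877 = 5.57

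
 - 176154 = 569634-745788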